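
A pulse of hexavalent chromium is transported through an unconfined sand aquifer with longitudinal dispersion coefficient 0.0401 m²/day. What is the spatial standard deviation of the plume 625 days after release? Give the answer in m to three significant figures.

7.08 m

Dispersive spreading gives a Gaussian with σ² = 2Dt; advection only shifts the center.
σ = √(2 × 0.0401 × 625) = 7.08 m.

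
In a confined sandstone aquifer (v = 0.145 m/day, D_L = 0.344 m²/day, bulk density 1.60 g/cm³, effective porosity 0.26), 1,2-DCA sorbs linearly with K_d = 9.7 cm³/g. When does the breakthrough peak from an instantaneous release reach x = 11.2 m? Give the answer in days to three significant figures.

Retardation factor R = 1 + ρ_b·K_d/n = 1 + 1.60 × 9.7/0.26 = 60.69.
Sorption retards both mechanisms: v_R = v/R = 0.002389 m/day, D_R = D/R = 0.005668 m²/day.
Peak time from v_R²t² + 2D_R t − x² = 0: t = (√(D_R² + v_R²x²) − D_R)/v_R².
√(D_R² + v_R²x²) = √(0.005668² + 0.002389² × 11.2²) = 0.02735; v_R² = 5.707e-06.
t = (0.02735 − 0.005668)/5.707e-06 = 3800 days.

3800 days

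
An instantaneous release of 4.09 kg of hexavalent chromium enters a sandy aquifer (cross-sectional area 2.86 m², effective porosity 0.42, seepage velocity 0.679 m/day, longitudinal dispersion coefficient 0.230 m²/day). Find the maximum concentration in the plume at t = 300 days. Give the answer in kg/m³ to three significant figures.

0.116 kg/m³

The peak of an instantaneous 1D plume sits at x = vt; there the Gaussian factor is 1 and C_max = M/(n_e·A·√(4πDt)), where n_e·A is the pore area the mass is dissolved in.
√(4πDt) = √(4π × 0.230 × 300) = 29.45 m, so C_max = 4.09/(0.42 × 2.86 × 29.45) = 0.116 kg/m³.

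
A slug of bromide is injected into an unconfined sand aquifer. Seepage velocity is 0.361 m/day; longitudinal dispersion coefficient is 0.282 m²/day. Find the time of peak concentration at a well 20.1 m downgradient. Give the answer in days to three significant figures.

53.6 days

For the 1D instantaneous-source solution, setting ∂C/∂t = 0 at fixed x gives v²t² + 2Dt − x² = 0, so t = (√(D² + v²x²) − D)/v².
√(D² + v²x²) = √(0.282² + 0.361² × 20.1²) = 7.262; v² = 0.130321.
t = (7.262 − 0.282)/0.130321 = 53.6 days (vs. the pure-advection estimate x/v = 55.7 d).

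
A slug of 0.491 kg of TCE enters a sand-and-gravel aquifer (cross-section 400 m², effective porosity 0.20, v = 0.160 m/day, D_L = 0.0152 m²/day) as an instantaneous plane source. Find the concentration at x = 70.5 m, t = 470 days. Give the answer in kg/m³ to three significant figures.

0.000299 kg/m³

For an instantaneous plane source, C(x,t) = M/(n_e·A·√(4πDt)) · exp(−(x−vt)²/(4Dt)), with n_e·A the pore (flow) area.
Plume center vt = 0.160 × 470 = 75.2 m, so the well at 70.5 m is 4.7 m upgradient of the peak.
√(4πDt) = 9.475 m, giving peak height M/(n_e·A·√(4πDt)) = 0.491/(0.20 × 400 × 9.475) = 0.0006478 kg/m³.
(x−vt)²/(4Dt) = (-4.7)²/(4 × 0.0152 × 470) = 0.7730; exp(−0.7730) = 0.4616.
C = 0.0006478 × 0.4616 = 0.000299 kg/m³.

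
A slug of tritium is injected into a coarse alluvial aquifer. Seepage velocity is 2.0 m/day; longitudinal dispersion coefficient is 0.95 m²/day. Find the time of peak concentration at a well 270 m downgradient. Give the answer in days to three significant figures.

135 days

For the 1D instantaneous-source solution, setting ∂C/∂t = 0 at fixed x gives v²t² + 2Dt − x² = 0, so t = (√(D² + v²x²) − D)/v².
√(D² + v²x²) = √(0.95² + 2.0² × 270²) = 540.0; v² = 4.
t = (540.0 − 0.95)/4 = 135 days (vs. the pure-advection estimate x/v = 135 d).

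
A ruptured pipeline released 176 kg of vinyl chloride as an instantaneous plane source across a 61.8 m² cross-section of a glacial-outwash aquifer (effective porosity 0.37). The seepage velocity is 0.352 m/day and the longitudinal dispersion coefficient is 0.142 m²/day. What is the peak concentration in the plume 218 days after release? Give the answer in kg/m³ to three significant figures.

The peak of an instantaneous 1D plume sits at x = vt; there the Gaussian factor is 1 and C_max = M/(n_e·A·√(4πDt)), where n_e·A is the pore area the mass is dissolved in.
√(4πDt) = √(4π × 0.142 × 218) = 19.72 m, so C_max = 176/(0.37 × 61.8 × 19.72) = 0.390 kg/m³.

0.390 kg/m³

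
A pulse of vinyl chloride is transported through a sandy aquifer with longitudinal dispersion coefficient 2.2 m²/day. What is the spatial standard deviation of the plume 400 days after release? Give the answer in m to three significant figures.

Dispersive spreading gives a Gaussian with σ² = 2Dt; advection only shifts the center.
σ = √(2 × 2.2 × 400) = 42.0 m.

42.0 m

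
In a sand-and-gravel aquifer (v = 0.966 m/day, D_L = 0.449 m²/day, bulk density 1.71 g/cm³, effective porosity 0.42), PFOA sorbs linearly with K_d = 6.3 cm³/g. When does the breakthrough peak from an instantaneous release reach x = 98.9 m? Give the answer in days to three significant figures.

Retardation factor R = 1 + ρ_b·K_d/n = 1 + 1.71 × 6.3/0.42 = 26.65.
Sorption retards both mechanisms: v_R = v/R = 0.03625 m/day, D_R = D/R = 0.01685 m²/day.
Peak time from v_R²t² + 2D_R t − x² = 0: t = (√(D_R² + v_R²x²) − D_R)/v_R².
√(D_R² + v_R²x²) = √(0.01685² + 0.03625² × 98.9²) = 3.585; v_R² = 0.001314.
t = (3.585 − 0.01685)/0.001314 = 2720 days.

2720 days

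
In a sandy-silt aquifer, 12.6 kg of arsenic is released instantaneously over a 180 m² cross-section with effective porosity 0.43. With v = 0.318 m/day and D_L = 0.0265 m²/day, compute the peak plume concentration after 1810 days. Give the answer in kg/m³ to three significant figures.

0.00663 kg/m³

The peak of an instantaneous 1D plume sits at x = vt; there the Gaussian factor is 1 and C_max = M/(n_e·A·√(4πDt)), where n_e·A is the pore area the mass is dissolved in.
√(4πDt) = √(4π × 0.0265 × 1810) = 24.55 m, so C_max = 12.6/(0.43 × 180 × 24.55) = 0.00663 kg/m³.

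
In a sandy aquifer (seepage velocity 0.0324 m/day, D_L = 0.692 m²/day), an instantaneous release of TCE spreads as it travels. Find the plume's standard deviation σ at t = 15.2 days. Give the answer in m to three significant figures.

Dispersive spreading gives a Gaussian with σ² = 2Dt; advection only shifts the center.
σ = √(2 × 0.692 × 15.2) = 4.59 m.

4.59 m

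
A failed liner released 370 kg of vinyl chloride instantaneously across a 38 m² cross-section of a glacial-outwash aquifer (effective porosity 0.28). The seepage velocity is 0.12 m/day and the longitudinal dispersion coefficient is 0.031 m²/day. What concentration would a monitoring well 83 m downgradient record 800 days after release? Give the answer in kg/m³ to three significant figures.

0.359 kg/m³

For an instantaneous plane source, C(x,t) = M/(n_e·A·√(4πDt)) · exp(−(x−vt)²/(4Dt)), with n_e·A the pore (flow) area.
Plume center vt = 0.12 × 800 = 96 m, so the well at 83 m is 13 m upgradient of the peak.
√(4πDt) = 17.65 m, giving peak height M/(n_e·A·√(4πDt)) = 370/(0.28 × 38 × 17.65) = 1.970 kg/m³.
(x−vt)²/(4Dt) = (-13)²/(4 × 0.031 × 800) = 1.704; exp(−1.704) = 0.1820.
C = 1.970 × 0.1820 = 0.359 kg/m³.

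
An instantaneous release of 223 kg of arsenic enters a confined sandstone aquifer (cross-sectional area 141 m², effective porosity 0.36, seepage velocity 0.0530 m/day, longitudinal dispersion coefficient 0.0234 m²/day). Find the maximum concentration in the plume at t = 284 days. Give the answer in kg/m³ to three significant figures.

0.481 kg/m³

The peak of an instantaneous 1D plume sits at x = vt; there the Gaussian factor is 1 and C_max = M/(n_e·A·√(4πDt)), where n_e·A is the pore area the mass is dissolved in.
√(4πDt) = √(4π × 0.0234 × 284) = 9.138 m, so C_max = 223/(0.36 × 141 × 9.138) = 0.481 kg/m³.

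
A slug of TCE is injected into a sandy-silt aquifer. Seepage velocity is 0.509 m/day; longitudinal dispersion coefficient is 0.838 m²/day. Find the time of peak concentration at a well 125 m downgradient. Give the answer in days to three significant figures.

For the 1D instantaneous-source solution, setting ∂C/∂t = 0 at fixed x gives v²t² + 2Dt − x² = 0, so t = (√(D² + v²x²) − D)/v².
√(D² + v²x²) = √(0.838² + 0.509² × 125²) = 63.63; v² = 0.259081.
t = (63.63 − 0.838)/0.259081 = 242 days (vs. the pure-advection estimate x/v = 246 d).

242 days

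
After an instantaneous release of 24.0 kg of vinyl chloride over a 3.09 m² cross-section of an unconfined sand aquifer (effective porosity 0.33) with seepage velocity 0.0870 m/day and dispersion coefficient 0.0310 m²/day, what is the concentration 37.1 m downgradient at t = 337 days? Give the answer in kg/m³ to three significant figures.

0.482 kg/m³

For an instantaneous plane source, C(x,t) = M/(n_e·A·√(4πDt)) · exp(−(x−vt)²/(4Dt)), with n_e·A the pore (flow) area.
Plume center vt = 0.0870 × 337 = 29.319 m, so the well at 37.1 m is 7.781 m downgradient of the peak.
√(4πDt) = 11.46 m, giving peak height M/(n_e·A·√(4πDt)) = 24.0/(0.33 × 3.09 × 11.46) = 2.054 kg/m³.
(x−vt)²/(4Dt) = (7.781)²/(4 × 0.0310 × 337) = 1.449; exp(−1.449) = 0.2348.
C = 2.054 × 0.2348 = 0.482 kg/m³.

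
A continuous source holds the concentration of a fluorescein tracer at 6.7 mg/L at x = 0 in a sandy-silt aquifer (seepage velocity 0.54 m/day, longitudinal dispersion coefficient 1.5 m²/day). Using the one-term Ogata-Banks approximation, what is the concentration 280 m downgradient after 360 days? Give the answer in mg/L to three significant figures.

0.0308 mg/L

For a continuous step input, C/C₀ ≈ ½·erfc((x−vt)/(2√(Dt))).
vt = 0.54 × 360 = 194.4 m and 2√(Dt) = 2√(1.5 × 360) = 46.48 m.
Argument (x−vt)/(2√(Dt)) = (280 − 194.4)/46.48 = 1.842; ½·erfc(1.842) = 0.004594.
C = 6.7 × 0.004594 = 0.0308 mg/L.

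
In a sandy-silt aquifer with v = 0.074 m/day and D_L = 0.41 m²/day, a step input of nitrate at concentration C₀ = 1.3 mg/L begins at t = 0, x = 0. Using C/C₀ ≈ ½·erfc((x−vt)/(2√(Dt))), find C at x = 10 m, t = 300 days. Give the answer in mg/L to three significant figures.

1.02 mg/L

For a continuous step input, C/C₀ ≈ ½·erfc((x−vt)/(2√(Dt))).
vt = 0.074 × 300 = 22.2 m and 2√(Dt) = 2√(0.41 × 300) = 22.18 m.
Argument (x−vt)/(2√(Dt)) = (10 − 22.2)/22.18 = -0.5500; ½·erfc(-0.5500) = 0.7817.
C = 1.3 × 0.7817 = 1.02 mg/L.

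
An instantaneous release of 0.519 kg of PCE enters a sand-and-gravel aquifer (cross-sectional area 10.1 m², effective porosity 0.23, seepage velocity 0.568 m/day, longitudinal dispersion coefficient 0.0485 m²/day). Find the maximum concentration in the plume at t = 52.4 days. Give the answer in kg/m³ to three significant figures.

The peak of an instantaneous 1D plume sits at x = vt; there the Gaussian factor is 1 and C_max = M/(n_e·A·√(4πDt)), where n_e·A is the pore area the mass is dissolved in.
√(4πDt) = √(4π × 0.0485 × 52.4) = 5.651 m, so C_max = 0.519/(0.23 × 10.1 × 5.651) = 0.0395 kg/m³.

0.0395 kg/m³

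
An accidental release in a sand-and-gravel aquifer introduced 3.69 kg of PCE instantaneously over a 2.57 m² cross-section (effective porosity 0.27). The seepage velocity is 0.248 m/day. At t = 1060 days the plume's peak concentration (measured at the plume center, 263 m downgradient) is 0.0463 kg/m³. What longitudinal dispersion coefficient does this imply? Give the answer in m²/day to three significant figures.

At the plume center C_max = M/(n_e·A·√(4πDt)), so D = M²/(4πt·(n_e·A·C_max)²).
n_e·A·C_max = 0.27 × 2.57 × 0.0463 = 0.03213 kg/m.
D = 3.69²/(4π × 1060 × 0.03213²) = 0.990 m²/day.

0.990 m²/day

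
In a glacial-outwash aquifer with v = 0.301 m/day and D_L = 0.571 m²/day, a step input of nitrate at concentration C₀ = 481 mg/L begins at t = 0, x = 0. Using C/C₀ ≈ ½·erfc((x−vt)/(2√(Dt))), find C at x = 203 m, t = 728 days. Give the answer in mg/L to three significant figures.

For a continuous step input, C/C₀ ≈ ½·erfc((x−vt)/(2√(Dt))).
vt = 0.301 × 728 = 219.128 m and 2√(Dt) = 2√(0.571 × 728) = 40.78 m.
Argument (x−vt)/(2√(Dt)) = (203 − 219.128)/40.78 = -0.3955; ½·erfc(-0.3955) = 0.7120.
C = 481 × 0.7120 = 342 mg/L.

342 mg/L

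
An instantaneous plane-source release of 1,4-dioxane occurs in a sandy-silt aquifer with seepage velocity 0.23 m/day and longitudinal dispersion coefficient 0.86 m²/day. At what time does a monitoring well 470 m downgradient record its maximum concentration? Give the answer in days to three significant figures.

For the 1D instantaneous-source solution, setting ∂C/∂t = 0 at fixed x gives v²t² + 2Dt − x² = 0, so t = (√(D² + v²x²) − D)/v².
√(D² + v²x²) = √(0.86² + 0.23² × 470²) = 108.1; v² = 0.0529.
t = (108.1 − 0.86)/0.0529 = 2030 days (vs. the pure-advection estimate x/v = 2040 d).

2030 days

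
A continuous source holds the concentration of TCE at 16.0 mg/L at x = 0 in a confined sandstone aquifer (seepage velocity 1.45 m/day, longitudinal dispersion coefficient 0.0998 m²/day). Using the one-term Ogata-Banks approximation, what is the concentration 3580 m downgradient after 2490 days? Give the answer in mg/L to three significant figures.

For a continuous step input, C/C₀ ≈ ½·erfc((x−vt)/(2√(Dt))).
vt = 1.45 × 2490 = 3610.5 m and 2√(Dt) = 2√(0.0998 × 2490) = 31.53 m.
Argument (x−vt)/(2√(Dt)) = (3580 − 3610.5)/31.53 = -0.9673; ½·erfc(-0.9673) = 0.9143.
C = 16.0 × 0.9143 = 14.6 mg/L.

14.6 mg/L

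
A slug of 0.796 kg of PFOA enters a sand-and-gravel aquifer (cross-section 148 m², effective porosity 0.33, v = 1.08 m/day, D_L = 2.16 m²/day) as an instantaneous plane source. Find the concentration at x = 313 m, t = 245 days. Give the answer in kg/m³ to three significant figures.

6.61e-05 kg/m³

For an instantaneous plane source, C(x,t) = M/(n_e·A·√(4πDt)) · exp(−(x−vt)²/(4Dt)), with n_e·A the pore (flow) area.
Plume center vt = 1.08 × 245 = 264.6 m, so the well at 313 m is 48.4 m downgradient of the peak.
√(4πDt) = 81.55 m, giving peak height M/(n_e·A·√(4πDt)) = 0.796/(0.33 × 148 × 81.55) = 0.0001999 kg/m³.
(x−vt)²/(4Dt) = (48.4)²/(4 × 2.16 × 245) = 1.107; exp(−1.107) = 0.3305.
C = 0.0001999 × 0.3305 = 6.61e-05 kg/m³.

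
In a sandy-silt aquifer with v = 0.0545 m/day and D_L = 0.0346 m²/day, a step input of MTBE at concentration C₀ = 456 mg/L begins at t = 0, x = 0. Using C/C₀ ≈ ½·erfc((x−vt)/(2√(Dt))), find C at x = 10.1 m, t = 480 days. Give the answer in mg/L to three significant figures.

For a continuous step input, C/C₀ ≈ ½·erfc((x−vt)/(2√(Dt))).
vt = 0.0545 × 480 = 26.16 m and 2√(Dt) = 2√(0.0346 × 480) = 8.151 m.
Argument (x−vt)/(2√(Dt)) = (10.1 − 26.16)/8.151 = -1.970; ½·erfc(-1.970) = 0.9973.
C = 456 × 0.9973 = 455 mg/L.

455 mg/L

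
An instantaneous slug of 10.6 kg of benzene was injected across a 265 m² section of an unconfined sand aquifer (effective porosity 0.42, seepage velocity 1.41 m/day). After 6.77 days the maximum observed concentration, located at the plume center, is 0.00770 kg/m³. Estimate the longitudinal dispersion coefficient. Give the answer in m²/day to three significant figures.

At the plume center C_max = M/(n_e·A·√(4πDt)), so D = M²/(4πt·(n_e·A·C_max)²).
n_e·A·C_max = 0.42 × 265 × 0.00770 = 0.8570 kg/m.
D = 10.6²/(4π × 6.77 × 0.8570²) = 1.80 m²/day.

1.80 m²/day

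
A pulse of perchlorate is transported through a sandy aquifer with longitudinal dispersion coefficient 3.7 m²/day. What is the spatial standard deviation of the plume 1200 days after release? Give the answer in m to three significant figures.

Dispersive spreading gives a Gaussian with σ² = 2Dt; advection only shifts the center.
σ = √(2 × 3.7 × 1200) = 94.2 m.

94.2 m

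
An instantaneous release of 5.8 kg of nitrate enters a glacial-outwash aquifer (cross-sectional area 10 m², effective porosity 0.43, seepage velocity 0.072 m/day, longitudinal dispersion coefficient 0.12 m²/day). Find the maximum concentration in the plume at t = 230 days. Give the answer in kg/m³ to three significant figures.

The peak of an instantaneous 1D plume sits at x = vt; there the Gaussian factor is 1 and C_max = M/(n_e·A·√(4πDt)), where n_e·A is the pore area the mass is dissolved in.
√(4πDt) = √(4π × 0.12 × 230) = 18.62 m, so C_max = 5.8/(0.43 × 10 × 18.62) = 0.0724 kg/m³.

0.0724 kg/m³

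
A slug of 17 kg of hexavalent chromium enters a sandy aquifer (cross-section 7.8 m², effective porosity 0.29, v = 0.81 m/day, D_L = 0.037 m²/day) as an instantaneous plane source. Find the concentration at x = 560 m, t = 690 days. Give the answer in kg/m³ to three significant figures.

0.415 kg/m³

For an instantaneous plane source, C(x,t) = M/(n_e·A·√(4πDt)) · exp(−(x−vt)²/(4Dt)), with n_e·A the pore (flow) area.
Plume center vt = 0.81 × 690 = 558.9 m, so the well at 560 m is 1.1 m downgradient of the peak.
√(4πDt) = 17.91 m, giving peak height M/(n_e·A·√(4πDt)) = 17/(0.29 × 7.8 × 17.91) = 0.4196 kg/m³.
(x−vt)²/(4Dt) = (1.1)²/(4 × 0.037 × 690) = 0.01185; exp(−0.01185) = 0.9882.
C = 0.4196 × 0.9882 = 0.415 kg/m³.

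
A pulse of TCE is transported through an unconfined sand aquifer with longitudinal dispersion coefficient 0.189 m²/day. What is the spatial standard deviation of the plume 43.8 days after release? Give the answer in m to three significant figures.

Dispersive spreading gives a Gaussian with σ² = 2Dt; advection only shifts the center.
σ = √(2 × 0.189 × 43.8) = 4.07 m.

4.07 m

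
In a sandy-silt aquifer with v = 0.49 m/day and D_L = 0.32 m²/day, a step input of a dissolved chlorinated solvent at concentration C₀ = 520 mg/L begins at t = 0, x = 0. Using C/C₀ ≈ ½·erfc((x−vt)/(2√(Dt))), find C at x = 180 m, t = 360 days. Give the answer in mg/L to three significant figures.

211 mg/L

For a continuous step input, C/C₀ ≈ ½·erfc((x−vt)/(2√(Dt))).
vt = 0.49 × 360 = 176.4 m and 2√(Dt) = 2√(0.32 × 360) = 21.47 m.
Argument (x−vt)/(2√(Dt)) = (180 − 176.4)/21.47 = 0.1677; ½·erfc(0.1677) = 0.4063.
C = 520 × 0.4063 = 211 mg/L.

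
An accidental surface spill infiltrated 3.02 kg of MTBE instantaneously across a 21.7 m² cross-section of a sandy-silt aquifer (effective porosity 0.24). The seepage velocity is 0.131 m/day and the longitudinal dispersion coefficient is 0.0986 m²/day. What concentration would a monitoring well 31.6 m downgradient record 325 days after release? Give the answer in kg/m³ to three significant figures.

0.0113 kg/m³

For an instantaneous plane source, C(x,t) = M/(n_e·A·√(4πDt)) · exp(−(x−vt)²/(4Dt)), with n_e·A the pore (flow) area.
Plume center vt = 0.131 × 325 = 42.575 m, so the well at 31.6 m is 10.975 m upgradient of the peak.
√(4πDt) = 20.07 m, giving peak height M/(n_e·A·√(4πDt)) = 3.02/(0.24 × 21.7 × 20.07) = 0.02889 kg/m³.
(x−vt)²/(4Dt) = (-10.975)²/(4 × 0.0986 × 325) = 0.9397; exp(−0.9397) = 0.3907.
C = 0.02889 × 0.3907 = 0.0113 kg/m³.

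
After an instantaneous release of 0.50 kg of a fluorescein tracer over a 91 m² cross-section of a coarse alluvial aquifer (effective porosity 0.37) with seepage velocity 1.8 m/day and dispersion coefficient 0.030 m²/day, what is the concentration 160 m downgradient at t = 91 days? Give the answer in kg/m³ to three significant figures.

For an instantaneous plane source, C(x,t) = M/(n_e·A·√(4πDt)) · exp(−(x−vt)²/(4Dt)), with n_e·A the pore (flow) area.
Plume center vt = 1.8 × 91 = 163.8 m, so the well at 160 m is 3.8 m upgradient of the peak.
√(4πDt) = 5.857 m, giving peak height M/(n_e·A·√(4πDt)) = 0.50/(0.37 × 91 × 5.857) = 0.002535 kg/m³.
(x−vt)²/(4Dt) = (-3.8)²/(4 × 0.030 × 91) = 1.322; exp(−1.322) = 0.2666.
C = 0.002535 × 0.2666 = 0.000676 kg/m³.

0.000676 kg/m³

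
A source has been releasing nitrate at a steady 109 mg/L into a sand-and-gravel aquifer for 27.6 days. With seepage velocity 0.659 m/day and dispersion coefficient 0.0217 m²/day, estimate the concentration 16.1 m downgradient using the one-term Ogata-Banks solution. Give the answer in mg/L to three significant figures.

For a continuous step input, C/C₀ ≈ ½·erfc((x−vt)/(2√(Dt))).
vt = 0.659 × 27.6 = 18.1884 m and 2√(Dt) = 2√(0.0217 × 27.6) = 1.548 m.
Argument (x−vt)/(2√(Dt)) = (16.1 − 18.1884)/1.548 = -1.349; ½·erfc(-1.349) = 0.9718.
C = 109 × 0.9718 = 106 mg/L.

106 mg/L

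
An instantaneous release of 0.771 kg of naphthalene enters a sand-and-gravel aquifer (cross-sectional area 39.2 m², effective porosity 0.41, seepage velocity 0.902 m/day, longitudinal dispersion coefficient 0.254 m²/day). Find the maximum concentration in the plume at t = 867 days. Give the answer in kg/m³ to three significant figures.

0.000912 kg/m³

The peak of an instantaneous 1D plume sits at x = vt; there the Gaussian factor is 1 and C_max = M/(n_e·A·√(4πDt)), where n_e·A is the pore area the mass is dissolved in.
√(4πDt) = √(4π × 0.254 × 867) = 52.61 m, so C_max = 0.771/(0.41 × 39.2 × 52.61) = 0.000912 kg/m³.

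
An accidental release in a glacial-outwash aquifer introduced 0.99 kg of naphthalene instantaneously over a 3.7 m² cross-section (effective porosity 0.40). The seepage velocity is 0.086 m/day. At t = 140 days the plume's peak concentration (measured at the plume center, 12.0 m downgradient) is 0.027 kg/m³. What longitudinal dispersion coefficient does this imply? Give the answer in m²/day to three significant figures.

At the plume center C_max = M/(n_e·A·√(4πDt)), so D = M²/(4πt·(n_e·A·C_max)²).
n_e·A·C_max = 0.40 × 3.7 × 0.027 = 0.03996 kg/m.
D = 0.99²/(4π × 140 × 0.03996²) = 0.349 m²/day.

0.349 m²/day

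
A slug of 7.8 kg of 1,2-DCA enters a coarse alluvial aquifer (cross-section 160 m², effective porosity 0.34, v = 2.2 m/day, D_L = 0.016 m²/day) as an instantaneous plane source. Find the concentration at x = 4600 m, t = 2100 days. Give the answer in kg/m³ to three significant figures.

0.000356 kg/m³

For an instantaneous plane source, C(x,t) = M/(n_e·A·√(4πDt)) · exp(−(x−vt)²/(4Dt)), with n_e·A the pore (flow) area.
Plume center vt = 2.2 × 2100 = 4620 m, so the well at 4600 m is 20 m upgradient of the peak.
√(4πDt) = 20.55 m, giving peak height M/(n_e·A·√(4πDt)) = 7.8/(0.34 × 160 × 20.55) = 0.006977 kg/m³.
(x−vt)²/(4Dt) = (-20)²/(4 × 0.016 × 2100) = 2.976; exp(−2.976) = 0.05100.
C = 0.006977 × 0.05100 = 0.000356 kg/m³.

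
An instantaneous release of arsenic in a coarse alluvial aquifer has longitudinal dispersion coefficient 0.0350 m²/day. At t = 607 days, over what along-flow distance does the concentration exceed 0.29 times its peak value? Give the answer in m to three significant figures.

20.5 m

The plume is Gaussian with σ = √(2Dt) = √(2 × 0.0350 × 607) = 6.518 m.
C/C_peak = exp(−Δx²/(2σ²)) = 0.29 ⇒ Δx = σ·√(−2 ln 0.29) = 6.518 × 1.573 = 10.25 m.
Width = 2Δx = 20.5 m.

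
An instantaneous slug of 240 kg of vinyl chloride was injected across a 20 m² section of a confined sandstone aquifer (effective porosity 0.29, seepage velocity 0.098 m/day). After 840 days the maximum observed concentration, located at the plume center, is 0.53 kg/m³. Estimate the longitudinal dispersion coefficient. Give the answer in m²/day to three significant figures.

0.577 m²/day

At the plume center C_max = M/(n_e·A·√(4πDt)), so D = M²/(4πt·(n_e·A·C_max)²).
n_e·A·C_max = 0.29 × 20 × 0.53 = 3.074 kg/m.
D = 240²/(4π × 840 × 3.074²) = 0.577 m²/day.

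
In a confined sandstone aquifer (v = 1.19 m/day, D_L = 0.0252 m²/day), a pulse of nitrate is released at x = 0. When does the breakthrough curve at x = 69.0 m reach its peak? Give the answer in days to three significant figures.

58.0 days

For the 1D instantaneous-source solution, setting ∂C/∂t = 0 at fixed x gives v²t² + 2Dt − x² = 0, so t = (√(D² + v²x²) − D)/v².
√(D² + v²x²) = √(0.0252² + 1.19² × 69.0²) = 82.11; v² = 1.4161.
t = (82.11 − 0.0252)/1.4161 = 58.0 days (vs. the pure-advection estimate x/v = 58.0 d).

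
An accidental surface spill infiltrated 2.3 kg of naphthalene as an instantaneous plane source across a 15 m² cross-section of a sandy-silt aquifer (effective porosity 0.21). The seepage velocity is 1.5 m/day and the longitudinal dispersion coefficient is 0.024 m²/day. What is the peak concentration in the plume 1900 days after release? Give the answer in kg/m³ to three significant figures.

0.0305 kg/m³

The peak of an instantaneous 1D plume sits at x = vt; there the Gaussian factor is 1 and C_max = M/(n_e·A·√(4πDt)), where n_e·A is the pore area the mass is dissolved in.
√(4πDt) = √(4π × 0.024 × 1900) = 23.94 m, so C_max = 2.3/(0.21 × 15 × 23.94) = 0.0305 kg/m³.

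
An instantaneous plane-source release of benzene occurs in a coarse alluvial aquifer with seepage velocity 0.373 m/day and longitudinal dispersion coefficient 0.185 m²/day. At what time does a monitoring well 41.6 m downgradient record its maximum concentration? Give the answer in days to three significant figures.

110 days

For the 1D instantaneous-source solution, setting ∂C/∂t = 0 at fixed x gives v²t² + 2Dt − x² = 0, so t = (√(D² + v²x²) − D)/v².
√(D² + v²x²) = √(0.185² + 0.373² × 41.6²) = 15.52; v² = 0.139129.
t = (15.52 − 0.185)/0.139129 = 110 days (vs. the pure-advection estimate x/v = 112 d).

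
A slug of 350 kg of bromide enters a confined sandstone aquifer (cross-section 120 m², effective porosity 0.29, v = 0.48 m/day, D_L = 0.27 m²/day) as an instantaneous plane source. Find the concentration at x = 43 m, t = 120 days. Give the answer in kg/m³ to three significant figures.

0.0962 kg/m³

For an instantaneous plane source, C(x,t) = M/(n_e·A·√(4πDt)) · exp(−(x−vt)²/(4Dt)), with n_e·A the pore (flow) area.
Plume center vt = 0.48 × 120 = 57.6 m, so the well at 43 m is 14.6 m upgradient of the peak.
√(4πDt) = 20.18 m, giving peak height M/(n_e·A·√(4πDt)) = 350/(0.29 × 120 × 20.18) = 0.4984 kg/m³.
(x−vt)²/(4Dt) = (-14.6)²/(4 × 0.27 × 120) = 1.645; exp(−1.645) = 0.1930.
C = 0.4984 × 0.1930 = 0.0962 kg/m³.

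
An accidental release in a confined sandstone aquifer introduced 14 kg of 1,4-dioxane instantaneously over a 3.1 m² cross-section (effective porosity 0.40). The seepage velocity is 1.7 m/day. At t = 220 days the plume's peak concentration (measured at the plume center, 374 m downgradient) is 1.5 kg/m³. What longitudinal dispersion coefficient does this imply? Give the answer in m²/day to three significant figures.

0.0205 m²/day

At the plume center C_max = M/(n_e·A·√(4πDt)), so D = M²/(4πt·(n_e·A·C_max)²).
n_e·A·C_max = 0.40 × 3.1 × 1.5 = 1.860 kg/m.
D = 14²/(4π × 220 × 1.860²) = 0.0205 m²/day.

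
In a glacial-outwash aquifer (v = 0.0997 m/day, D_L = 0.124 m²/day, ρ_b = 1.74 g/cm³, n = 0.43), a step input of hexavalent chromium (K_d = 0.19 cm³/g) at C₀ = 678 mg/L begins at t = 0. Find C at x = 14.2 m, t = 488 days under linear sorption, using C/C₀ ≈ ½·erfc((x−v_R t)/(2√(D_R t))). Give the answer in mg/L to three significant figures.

Retardation factor R = 1 + ρ_b·K_d/n = 1 + 1.74 × 0.19/0.43 = 1.769.
Sorption retards both mechanisms: v_R = v/R = 0.05636 m/day, D_R = D/R = 0.07010 m²/day.
v_R·t = 0.05636 × 488 = 27.50368 m; 2√(D_R t) = 11.70 m; argument = (14.2 − 27.50368)/11.70 = -1.137.
C = C₀ × ½·erfc(-1.137) = 678 × 0.9461 = 641 mg/L.

641 mg/L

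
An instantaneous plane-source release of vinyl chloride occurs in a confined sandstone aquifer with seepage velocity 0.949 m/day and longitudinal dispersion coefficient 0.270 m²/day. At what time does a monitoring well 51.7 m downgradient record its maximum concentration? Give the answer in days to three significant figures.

For the 1D instantaneous-source solution, setting ∂C/∂t = 0 at fixed x gives v²t² + 2Dt − x² = 0, so t = (√(D² + v²x²) − D)/v².
√(D² + v²x²) = √(0.270² + 0.949² × 51.7²) = 49.06; v² = 0.900601.
t = (49.06 − 0.270)/0.900601 = 54.2 days (vs. the pure-advection estimate x/v = 54.5 d).

54.2 days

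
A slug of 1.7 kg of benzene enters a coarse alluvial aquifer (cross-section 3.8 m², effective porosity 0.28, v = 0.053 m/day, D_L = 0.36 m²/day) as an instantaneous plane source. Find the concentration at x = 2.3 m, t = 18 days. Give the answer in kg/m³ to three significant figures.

0.165 kg/m³

For an instantaneous plane source, C(x,t) = M/(n_e·A·√(4πDt)) · exp(−(x−vt)²/(4Dt)), with n_e·A the pore (flow) area.
Plume center vt = 0.053 × 18 = 0.954 m, so the well at 2.3 m is 1.346 m downgradient of the peak.
√(4πDt) = 9.024 m, giving peak height M/(n_e·A·√(4πDt)) = 1.7/(0.28 × 3.8 × 9.024) = 0.1771 kg/m³.
(x−vt)²/(4Dt) = (1.346)²/(4 × 0.36 × 18) = 0.06990; exp(−0.06990) = 0.9325.
C = 0.1771 × 0.9325 = 0.165 kg/m³.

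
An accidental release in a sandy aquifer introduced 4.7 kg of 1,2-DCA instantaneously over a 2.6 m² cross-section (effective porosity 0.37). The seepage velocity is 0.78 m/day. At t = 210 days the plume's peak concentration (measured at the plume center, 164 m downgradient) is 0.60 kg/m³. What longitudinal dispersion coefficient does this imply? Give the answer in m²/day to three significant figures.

0.0251 m²/day

At the plume center C_max = M/(n_e·A·√(4πDt)), so D = M²/(4πt·(n_e·A·C_max)²).
n_e·A·C_max = 0.37 × 2.6 × 0.60 = 0.5772 kg/m.
D = 4.7²/(4π × 210 × 0.5772²) = 0.0251 m²/day.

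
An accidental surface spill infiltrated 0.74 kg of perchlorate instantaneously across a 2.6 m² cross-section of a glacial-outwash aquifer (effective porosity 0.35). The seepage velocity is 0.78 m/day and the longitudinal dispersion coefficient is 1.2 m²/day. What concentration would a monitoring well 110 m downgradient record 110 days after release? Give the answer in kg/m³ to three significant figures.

0.00659 kg/m³

For an instantaneous plane source, C(x,t) = M/(n_e·A·√(4πDt)) · exp(−(x−vt)²/(4Dt)), with n_e·A the pore (flow) area.
Plume center vt = 0.78 × 110 = 85.8 m, so the well at 110 m is 24.2 m downgradient of the peak.
√(4πDt) = 40.73 m, giving peak height M/(n_e·A·√(4πDt)) = 0.74/(0.35 × 2.6 × 40.73) = 0.01997 kg/m³.
(x−vt)²/(4Dt) = (24.2)²/(4 × 1.2 × 110) = 1.109; exp(−1.109) = 0.3299.
C = 0.01997 × 0.3299 = 0.00659 kg/m³.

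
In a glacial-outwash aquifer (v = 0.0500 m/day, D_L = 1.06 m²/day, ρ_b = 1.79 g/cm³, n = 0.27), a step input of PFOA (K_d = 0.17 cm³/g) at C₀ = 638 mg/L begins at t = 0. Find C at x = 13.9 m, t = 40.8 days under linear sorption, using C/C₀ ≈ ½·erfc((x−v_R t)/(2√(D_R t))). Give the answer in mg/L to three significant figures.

13.5 mg/L

Retardation factor R = 1 + ρ_b·K_d/n = 1 + 1.79 × 0.17/0.27 = 2.127.
Sorption retards both mechanisms: v_R = v/R = 0.02351 m/day, D_R = D/R = 0.4984 m²/day.
v_R·t = 0.02351 × 40.8 = 0.959208 m; 2√(D_R t) = 9.019 m; argument = (13.9 − 0.959208)/9.019 = 1.435.
C = C₀ × ½·erfc(1.435) = 638 × 0.02121 = 13.5 mg/L.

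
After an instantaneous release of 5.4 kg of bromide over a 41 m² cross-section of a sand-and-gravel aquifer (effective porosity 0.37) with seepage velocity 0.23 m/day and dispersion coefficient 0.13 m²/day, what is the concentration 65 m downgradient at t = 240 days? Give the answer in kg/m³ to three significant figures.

For an instantaneous plane source, C(x,t) = M/(n_e·A·√(4πDt)) · exp(−(x−vt)²/(4Dt)), with n_e·A the pore (flow) area.
Plume center vt = 0.23 × 240 = 55.2 m, so the well at 65 m is 9.8 m downgradient of the peak.
√(4πDt) = 19.80 m, giving peak height M/(n_e·A·√(4πDt)) = 5.4/(0.37 × 41 × 19.80) = 0.01798 kg/m³.
(x−vt)²/(4Dt) = (9.8)²/(4 × 0.13 × 240) = 0.7696; exp(−0.7696) = 0.4632.
C = 0.01798 × 0.4632 = 0.00833 kg/m³.

0.00833 kg/m³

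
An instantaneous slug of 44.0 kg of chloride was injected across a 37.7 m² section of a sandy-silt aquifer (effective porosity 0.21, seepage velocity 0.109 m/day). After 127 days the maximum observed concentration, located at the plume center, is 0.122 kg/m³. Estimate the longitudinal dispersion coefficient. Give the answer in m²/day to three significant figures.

At the plume center C_max = M/(n_e·A·√(4πDt)), so D = M²/(4πt·(n_e·A·C_max)²).
n_e·A·C_max = 0.21 × 37.7 × 0.122 = 0.9659 kg/m.
D = 44.0²/(4π × 127 × 0.9659²) = 1.30 m²/day.

1.30 m²/day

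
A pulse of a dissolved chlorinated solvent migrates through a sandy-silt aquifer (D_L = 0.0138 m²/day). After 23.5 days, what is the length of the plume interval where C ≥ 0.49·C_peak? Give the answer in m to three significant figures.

1.92 m

The plume is Gaussian with σ = √(2Dt) = √(2 × 0.0138 × 23.5) = 0.8054 m.
C/C_peak = exp(−Δx²/(2σ²)) = 0.49 ⇒ Δx = σ·√(−2 ln 0.49) = 0.8054 × 1.194 = 0.9616 m.
Width = 2Δx = 1.92 m.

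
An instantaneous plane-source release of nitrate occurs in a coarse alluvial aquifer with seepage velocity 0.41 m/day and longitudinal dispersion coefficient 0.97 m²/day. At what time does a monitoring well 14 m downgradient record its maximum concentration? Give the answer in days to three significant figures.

For the 1D instantaneous-source solution, setting ∂C/∂t = 0 at fixed x gives v²t² + 2Dt − x² = 0, so t = (√(D² + v²x²) − D)/v².
√(D² + v²x²) = √(0.97² + 0.41² × 14²) = 5.821; v² = 0.1681.
t = (5.821 − 0.97)/0.1681 = 28.9 days (vs. the pure-advection estimate x/v = 34.1 d).

28.9 days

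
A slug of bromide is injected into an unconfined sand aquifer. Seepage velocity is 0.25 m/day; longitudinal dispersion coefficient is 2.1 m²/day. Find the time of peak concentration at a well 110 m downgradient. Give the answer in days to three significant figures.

408 days

For the 1D instantaneous-source solution, setting ∂C/∂t = 0 at fixed x gives v²t² + 2Dt − x² = 0, so t = (√(D² + v²x²) − D)/v².
√(D² + v²x²) = √(2.1² + 0.25² × 110²) = 27.58; v² = 0.0625.
t = (27.58 − 2.1)/0.0625 = 408 days (vs. the pure-advection estimate x/v = 440 d).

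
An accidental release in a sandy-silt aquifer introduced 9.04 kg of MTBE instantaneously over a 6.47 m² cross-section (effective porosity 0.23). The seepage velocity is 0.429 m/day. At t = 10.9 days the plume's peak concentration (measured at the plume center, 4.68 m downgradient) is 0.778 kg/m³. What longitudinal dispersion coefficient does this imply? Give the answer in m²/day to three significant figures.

At the plume center C_max = M/(n_e·A·√(4πDt)), so D = M²/(4πt·(n_e·A·C_max)²).
n_e·A·C_max = 0.23 × 6.47 × 0.778 = 1.158 kg/m.
D = 9.04²/(4π × 10.9 × 1.158²) = 0.445 m²/day.

0.445 m²/day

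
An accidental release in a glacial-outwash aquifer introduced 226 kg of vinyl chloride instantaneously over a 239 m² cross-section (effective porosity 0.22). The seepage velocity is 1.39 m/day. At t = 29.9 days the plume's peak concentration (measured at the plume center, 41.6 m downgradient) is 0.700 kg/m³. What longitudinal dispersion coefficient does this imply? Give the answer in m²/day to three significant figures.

At the plume center C_max = M/(n_e·A·√(4πDt)), so D = M²/(4πt·(n_e·A·C_max)²).
n_e·A·C_max = 0.22 × 239 × 0.700 = 36.81 kg/m.
D = 226²/(4π × 29.9 × 36.81²) = 0.100 m²/day.

0.100 m²/day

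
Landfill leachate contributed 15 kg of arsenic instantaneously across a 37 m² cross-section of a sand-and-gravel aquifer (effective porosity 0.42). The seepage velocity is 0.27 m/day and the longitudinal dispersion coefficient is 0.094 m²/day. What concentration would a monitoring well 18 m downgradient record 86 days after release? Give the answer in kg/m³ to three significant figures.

0.0412 kg/m³

For an instantaneous plane source, C(x,t) = M/(n_e·A·√(4πDt)) · exp(−(x−vt)²/(4Dt)), with n_e·A the pore (flow) area.
Plume center vt = 0.27 × 86 = 23.22 m, so the well at 18 m is 5.22 m upgradient of the peak.
√(4πDt) = 10.08 m, giving peak height M/(n_e·A·√(4πDt)) = 15/(0.42 × 37 × 10.08) = 0.09576 kg/m³.
(x−vt)²/(4Dt) = (-5.22)²/(4 × 0.094 × 86) = 0.8427; exp(−0.8427) = 0.4305.
C = 0.09576 × 0.4305 = 0.0412 kg/m³.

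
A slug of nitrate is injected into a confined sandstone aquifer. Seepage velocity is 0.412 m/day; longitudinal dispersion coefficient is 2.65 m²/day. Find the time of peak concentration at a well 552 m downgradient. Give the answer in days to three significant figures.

1320 days

For the 1D instantaneous-source solution, setting ∂C/∂t = 0 at fixed x gives v²t² + 2Dt − x² = 0, so t = (√(D² + v²x²) − D)/v².
√(D² + v²x²) = √(2.65² + 0.412² × 552²) = 227.4; v² = 0.169744.
t = (227.4 − 2.65)/0.169744 = 1320 days (vs. the pure-advection estimate x/v = 1340 d).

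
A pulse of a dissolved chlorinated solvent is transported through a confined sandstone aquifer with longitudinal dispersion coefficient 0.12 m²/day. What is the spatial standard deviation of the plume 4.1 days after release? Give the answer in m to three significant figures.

0.992 m

Dispersive spreading gives a Gaussian with σ² = 2Dt; advection only shifts the center.
σ = √(2 × 0.12 × 4.1) = 0.992 m.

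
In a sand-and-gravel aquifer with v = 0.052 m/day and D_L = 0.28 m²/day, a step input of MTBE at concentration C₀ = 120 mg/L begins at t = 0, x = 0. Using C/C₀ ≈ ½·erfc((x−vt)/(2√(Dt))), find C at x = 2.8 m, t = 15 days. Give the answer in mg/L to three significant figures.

29.1 mg/L

For a continuous step input, C/C₀ ≈ ½·erfc((x−vt)/(2√(Dt))).
vt = 0.052 × 15 = 0.78 m and 2√(Dt) = 2√(0.28 × 15) = 4.099 m.
Argument (x−vt)/(2√(Dt)) = (2.8 − 0.78)/4.099 = 0.4928; ½·erfc(0.4928) = 0.2429.
C = 120 × 0.2429 = 29.1 mg/L.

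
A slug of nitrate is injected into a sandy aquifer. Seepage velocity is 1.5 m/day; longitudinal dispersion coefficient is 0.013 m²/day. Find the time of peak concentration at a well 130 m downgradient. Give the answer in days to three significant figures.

86.7 days

For the 1D instantaneous-source solution, setting ∂C/∂t = 0 at fixed x gives v²t² + 2Dt − x² = 0, so t = (√(D² + v²x²) − D)/v².
√(D² + v²x²) = √(0.013² + 1.5² × 130²) = 195.0; v² = 2.25.
t = (195.0 − 0.013)/2.25 = 86.7 days (vs. the pure-advection estimate x/v = 86.7 d).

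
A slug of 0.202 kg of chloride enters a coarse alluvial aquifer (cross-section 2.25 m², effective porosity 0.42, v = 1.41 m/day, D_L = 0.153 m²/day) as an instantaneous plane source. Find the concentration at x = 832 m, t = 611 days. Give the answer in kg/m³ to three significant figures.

0.000607 kg/m³

For an instantaneous plane source, C(x,t) = M/(n_e·A·√(4πDt)) · exp(−(x−vt)²/(4Dt)), with n_e·A the pore (flow) area.
Plume center vt = 1.41 × 611 = 861.51 m, so the well at 832 m is 29.51 m upgradient of the peak.
√(4πDt) = 34.27 m, giving peak height M/(n_e·A·√(4πDt)) = 0.202/(0.42 × 2.25 × 34.27) = 0.006237 kg/m³.
(x−vt)²/(4Dt) = (-29.51)²/(4 × 0.153 × 611) = 2.329; exp(−2.329) = 0.09739.
C = 0.006237 × 0.09739 = 0.000607 kg/m³.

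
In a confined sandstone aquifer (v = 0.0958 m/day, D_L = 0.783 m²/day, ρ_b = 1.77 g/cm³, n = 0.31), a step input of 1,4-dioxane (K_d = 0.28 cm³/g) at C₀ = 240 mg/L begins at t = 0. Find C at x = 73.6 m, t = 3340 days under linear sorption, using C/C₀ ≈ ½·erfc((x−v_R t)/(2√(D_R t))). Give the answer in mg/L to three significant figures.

208 mg/L

Retardation factor R = 1 + ρ_b·K_d/n = 1 + 1.77 × 0.28/0.31 = 2.599.
Sorption retards both mechanisms: v_R = v/R = 0.03686 m/day, D_R = D/R = 0.3013 m²/day.
v_R·t = 0.03686 × 3340 = 123.1124 m; 2√(D_R t) = 63.45 m; argument = (73.6 − 123.1124)/63.45 = -0.7803.
C = C₀ × ½·erfc(-0.7803) = 240 × 0.8651 = 208 mg/L.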